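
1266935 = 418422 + 848513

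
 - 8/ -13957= 8/13957 = 0.00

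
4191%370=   121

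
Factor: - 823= - 823^1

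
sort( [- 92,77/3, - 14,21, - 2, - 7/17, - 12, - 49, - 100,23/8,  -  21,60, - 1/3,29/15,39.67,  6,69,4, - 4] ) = [ - 100, - 92, - 49, - 21 , - 14, - 12, - 4, - 2, -7/17, - 1/3 , 29/15,23/8,  4,6, 21,  77/3,39.67,60,69]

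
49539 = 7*7077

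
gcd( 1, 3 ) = 1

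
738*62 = 45756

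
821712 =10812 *76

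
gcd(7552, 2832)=944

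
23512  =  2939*8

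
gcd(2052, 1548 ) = 36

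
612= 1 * 612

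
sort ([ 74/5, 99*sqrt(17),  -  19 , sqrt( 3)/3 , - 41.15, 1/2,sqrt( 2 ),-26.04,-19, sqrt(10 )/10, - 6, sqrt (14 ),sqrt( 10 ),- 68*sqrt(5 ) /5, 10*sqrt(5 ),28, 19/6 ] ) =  [-41.15, - 68*sqrt(5)/5, - 26.04,  -  19, - 19, - 6, sqrt ( 10)/10, 1/2, sqrt (3) /3 , sqrt(2 ),sqrt(10 ), 19/6, sqrt (14),74/5 , 10*sqrt(5 ),28, 99*sqrt( 17)]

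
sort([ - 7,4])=[ - 7,  4] 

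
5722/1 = 5722 = 5722.00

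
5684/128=44 + 13/32 = 44.41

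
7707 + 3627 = 11334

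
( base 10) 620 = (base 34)i8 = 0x26c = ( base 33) iq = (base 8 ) 1154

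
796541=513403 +283138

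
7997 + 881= 8878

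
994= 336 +658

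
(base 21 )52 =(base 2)1101011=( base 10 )107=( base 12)8B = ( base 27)3Q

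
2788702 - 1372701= 1416001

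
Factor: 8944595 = 5^1*11^1 * 162629^1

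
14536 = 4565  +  9971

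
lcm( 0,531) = 0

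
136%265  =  136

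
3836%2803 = 1033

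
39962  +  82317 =122279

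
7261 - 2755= 4506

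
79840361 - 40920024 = 38920337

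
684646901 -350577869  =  334069032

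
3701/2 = 1850 + 1/2 = 1850.50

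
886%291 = 13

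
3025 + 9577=12602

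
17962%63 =7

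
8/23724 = 2/5931 = 0.00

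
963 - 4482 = - 3519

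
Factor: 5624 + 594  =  2^1*3109^1=   6218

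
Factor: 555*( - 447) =-3^2 * 5^1*37^1 * 149^1 = - 248085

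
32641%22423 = 10218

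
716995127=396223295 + 320771832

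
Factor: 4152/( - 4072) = -3^1*173^1 *509^ ( - 1) =- 519/509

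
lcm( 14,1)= 14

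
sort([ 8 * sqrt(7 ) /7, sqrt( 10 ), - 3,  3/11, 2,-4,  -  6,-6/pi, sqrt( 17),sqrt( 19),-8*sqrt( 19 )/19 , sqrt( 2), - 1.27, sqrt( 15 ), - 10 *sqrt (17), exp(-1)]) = [ - 10* sqrt( 17),-6,-4,  -  3, - 6/pi,-8*sqrt( 19)/19, - 1.27, 3/11, exp(  -  1), sqrt( 2),  2, 8*sqrt(7 ) /7, sqrt( 10 ), sqrt ( 15), sqrt( 17),sqrt(19) ] 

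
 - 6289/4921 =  - 331/259= - 1.28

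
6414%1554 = 198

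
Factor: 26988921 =3^2 * 859^1*3491^1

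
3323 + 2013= 5336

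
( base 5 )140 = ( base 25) 1k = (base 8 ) 55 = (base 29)1G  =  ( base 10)45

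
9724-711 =9013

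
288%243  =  45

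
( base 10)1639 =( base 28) 22F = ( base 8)3147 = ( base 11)1260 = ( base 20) 41j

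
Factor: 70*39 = 2^1*3^1*5^1*7^1*13^1 = 2730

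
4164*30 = 124920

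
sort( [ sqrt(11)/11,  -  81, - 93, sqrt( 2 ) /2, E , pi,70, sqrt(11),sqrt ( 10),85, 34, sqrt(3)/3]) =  [ - 93, - 81, sqrt (11) /11,sqrt( 3) /3,sqrt( 2)/2, E,pi, sqrt( 10),sqrt( 11), 34,70,85]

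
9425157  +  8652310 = 18077467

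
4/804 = 1/201 = 0.00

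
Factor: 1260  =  2^2*3^2*5^1*7^1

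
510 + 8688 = 9198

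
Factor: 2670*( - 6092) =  - 2^3*3^1*5^1 * 89^1*1523^1 = - 16265640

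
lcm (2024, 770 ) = 70840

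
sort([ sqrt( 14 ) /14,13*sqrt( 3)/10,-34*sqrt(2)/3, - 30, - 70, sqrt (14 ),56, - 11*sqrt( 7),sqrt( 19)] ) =[ - 70, - 30 ,-11*sqrt(7), - 34*sqrt( 2 )/3,sqrt( 14 ) /14, 13*sqrt( 3 )/10,sqrt( 14 ), sqrt( 19),56]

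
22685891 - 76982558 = - 54296667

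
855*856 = 731880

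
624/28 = 22 + 2/7=22.29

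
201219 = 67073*3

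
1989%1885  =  104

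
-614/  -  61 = 614/61 =10.07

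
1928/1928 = 1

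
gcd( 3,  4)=1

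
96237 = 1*96237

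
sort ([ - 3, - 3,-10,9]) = [ - 10, - 3, - 3, 9] 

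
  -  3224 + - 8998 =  - 12222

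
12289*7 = 86023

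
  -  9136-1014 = -10150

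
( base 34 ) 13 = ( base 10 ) 37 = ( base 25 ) 1c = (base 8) 45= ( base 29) 18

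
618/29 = 618/29 = 21.31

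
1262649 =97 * 13017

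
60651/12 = 20217/4 = 5054.25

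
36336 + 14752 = 51088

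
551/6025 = 551/6025 = 0.09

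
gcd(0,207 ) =207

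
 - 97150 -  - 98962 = 1812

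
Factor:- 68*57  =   - 2^2*3^1 * 17^1 * 19^1 = - 3876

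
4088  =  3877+211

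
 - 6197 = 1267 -7464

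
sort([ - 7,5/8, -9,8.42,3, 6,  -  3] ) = [-9,-7 , - 3, 5/8  ,  3,6, 8.42] 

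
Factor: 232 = 2^3* 29^1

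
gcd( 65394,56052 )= 9342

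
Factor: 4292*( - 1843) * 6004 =- 47492576624 = - 2^4*19^2*29^1  *  37^1* 79^1*97^1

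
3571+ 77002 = 80573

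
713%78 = 11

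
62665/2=62665/2 =31332.50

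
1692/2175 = 564/725 = 0.78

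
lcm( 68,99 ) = 6732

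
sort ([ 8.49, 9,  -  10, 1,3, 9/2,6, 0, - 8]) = [ - 10, -8, 0,1, 3,9/2, 6, 8.49,9]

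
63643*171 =10882953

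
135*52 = 7020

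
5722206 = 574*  9969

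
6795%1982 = 849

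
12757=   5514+7243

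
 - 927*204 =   -  189108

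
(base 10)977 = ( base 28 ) 16P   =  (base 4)33101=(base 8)1721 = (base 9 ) 1305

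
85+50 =135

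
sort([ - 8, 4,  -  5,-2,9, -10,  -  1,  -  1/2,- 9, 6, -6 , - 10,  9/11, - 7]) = [-10, -10, - 9, - 8, - 7,-6, - 5,-2,  -  1, - 1/2, 9/11, 4, 6,9]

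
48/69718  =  24/34859 = 0.00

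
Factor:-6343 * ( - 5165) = 5^1 * 1033^1*6343^1=32761595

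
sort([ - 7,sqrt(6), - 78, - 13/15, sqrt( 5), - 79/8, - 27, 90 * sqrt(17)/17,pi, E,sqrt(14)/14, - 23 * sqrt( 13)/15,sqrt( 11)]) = [ - 78, - 27, - 79/8, - 7, - 23*sqrt( 13 )/15, - 13/15,sqrt( 14)/14,  sqrt( 5 ), sqrt(6 ), E, pi,sqrt( 11 ), 90*sqrt( 17)/17]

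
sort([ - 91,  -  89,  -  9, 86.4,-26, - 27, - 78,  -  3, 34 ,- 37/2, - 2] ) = [-91, - 89, - 78, - 27, - 26 , - 37/2, - 9 , - 3 ,-2,34, 86.4 ]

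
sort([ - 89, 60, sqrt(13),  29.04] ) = [- 89,sqrt (13 ), 29.04, 60] 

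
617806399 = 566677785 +51128614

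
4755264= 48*99068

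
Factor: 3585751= 13^1*275827^1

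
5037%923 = 422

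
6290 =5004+1286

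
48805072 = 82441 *592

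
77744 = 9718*8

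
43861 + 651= 44512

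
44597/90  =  495  +  47/90 = 495.52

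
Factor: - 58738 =-2^1*43^1*683^1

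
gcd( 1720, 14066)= 2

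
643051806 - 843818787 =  - 200766981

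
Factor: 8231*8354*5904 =2^5*3^2*41^1*4177^1*8231^1 = 405969513696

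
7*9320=65240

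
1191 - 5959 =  - 4768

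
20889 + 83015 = 103904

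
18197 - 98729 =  - 80532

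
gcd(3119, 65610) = 1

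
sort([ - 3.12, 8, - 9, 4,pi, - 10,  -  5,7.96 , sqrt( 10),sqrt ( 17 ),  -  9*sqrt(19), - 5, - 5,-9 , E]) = [ - 9*sqrt( 19), - 10, - 9 , - 9, - 5, - 5, - 5,-3.12, E, pi,sqrt(10 ) , 4, sqrt( 17),7.96,8]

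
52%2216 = 52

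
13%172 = 13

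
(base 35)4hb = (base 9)7487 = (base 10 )5506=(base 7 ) 22024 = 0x1582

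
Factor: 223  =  223^1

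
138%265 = 138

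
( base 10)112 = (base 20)5c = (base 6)304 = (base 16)70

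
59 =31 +28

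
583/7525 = 583/7525  =  0.08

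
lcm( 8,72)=72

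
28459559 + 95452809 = 123912368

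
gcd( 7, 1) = 1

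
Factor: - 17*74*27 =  -33966= - 2^1*3^3*17^1*37^1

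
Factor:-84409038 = -2^1*3^2*7^1*669913^1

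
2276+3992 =6268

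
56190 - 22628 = 33562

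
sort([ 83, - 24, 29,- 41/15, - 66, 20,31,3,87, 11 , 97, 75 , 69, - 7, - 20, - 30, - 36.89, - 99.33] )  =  [ - 99.33, - 66, - 36.89,  -  30, - 24, - 20, - 7, - 41/15, 3, 11, 20 , 29, 31, 69, 75, 83, 87, 97 ] 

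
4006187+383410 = 4389597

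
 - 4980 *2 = -9960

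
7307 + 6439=13746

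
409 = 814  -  405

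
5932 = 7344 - 1412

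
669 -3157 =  - 2488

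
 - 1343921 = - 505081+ - 838840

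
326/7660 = 163/3830 = 0.04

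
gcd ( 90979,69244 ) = 7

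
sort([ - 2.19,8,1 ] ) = [-2.19,1,8 ] 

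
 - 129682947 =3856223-133539170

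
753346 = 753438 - 92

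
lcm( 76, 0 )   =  0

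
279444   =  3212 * 87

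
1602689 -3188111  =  -1585422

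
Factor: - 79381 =  -  163^1*487^1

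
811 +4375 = 5186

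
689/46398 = 689/46398 = 0.01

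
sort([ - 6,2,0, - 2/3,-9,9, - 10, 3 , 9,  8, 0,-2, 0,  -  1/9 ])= [-10, - 9,-6,  -  2,-2/3,- 1/9, 0,0,0,2,3,8, 9,9 ]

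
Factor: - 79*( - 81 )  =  6399= 3^4*79^1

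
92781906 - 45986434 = 46795472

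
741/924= 247/308=0.80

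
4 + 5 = 9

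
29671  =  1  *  29671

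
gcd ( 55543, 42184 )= 1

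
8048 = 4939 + 3109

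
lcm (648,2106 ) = 8424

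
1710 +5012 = 6722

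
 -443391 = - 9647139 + 9203748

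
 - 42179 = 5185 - 47364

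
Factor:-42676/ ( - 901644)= 47/993 = 3^(  -  1 )*47^1*331^( - 1)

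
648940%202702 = 40834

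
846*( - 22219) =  - 18797274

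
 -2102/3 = -2102/3 = - 700.67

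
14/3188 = 7/1594 = 0.00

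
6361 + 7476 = 13837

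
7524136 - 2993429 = 4530707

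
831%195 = 51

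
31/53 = 31/53 = 0.58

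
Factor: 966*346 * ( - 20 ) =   -  2^4*3^1*5^1*7^1*23^1*173^1  =  -6684720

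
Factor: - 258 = - 2^1*3^1*43^1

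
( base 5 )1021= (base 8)210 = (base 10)136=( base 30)4G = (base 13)A6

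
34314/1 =34314 = 34314.00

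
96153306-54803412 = 41349894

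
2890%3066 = 2890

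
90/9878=45/4939 = 0.01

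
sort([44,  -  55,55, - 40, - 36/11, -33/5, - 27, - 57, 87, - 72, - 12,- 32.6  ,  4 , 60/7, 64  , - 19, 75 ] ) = [ - 72 , - 57, - 55, - 40, - 32.6, - 27,  -  19, - 12, - 33/5, - 36/11 , 4,60/7, 44, 55, 64, 75,87] 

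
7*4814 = 33698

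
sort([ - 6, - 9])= [ - 9, - 6] 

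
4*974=3896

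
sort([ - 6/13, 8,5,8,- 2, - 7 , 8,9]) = [  -  7, - 2,- 6/13,  5,8,  8,8, 9] 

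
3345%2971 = 374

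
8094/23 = 351 + 21/23 = 351.91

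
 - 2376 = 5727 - 8103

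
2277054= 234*9731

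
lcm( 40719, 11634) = 81438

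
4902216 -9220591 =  - 4318375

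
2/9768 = 1/4884 = 0.00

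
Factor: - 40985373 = -3^1*11^1*13^2*7349^1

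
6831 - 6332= 499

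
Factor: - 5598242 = -2^1*13^1*215317^1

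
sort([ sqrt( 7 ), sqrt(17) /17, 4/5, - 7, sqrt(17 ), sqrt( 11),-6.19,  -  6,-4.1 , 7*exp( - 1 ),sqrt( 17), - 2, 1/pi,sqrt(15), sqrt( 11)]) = [ - 7,-6.19, - 6, - 4.1 ,- 2,sqrt(17) /17, 1/pi, 4/5,7*exp( - 1), sqrt( 7),sqrt(11 ), sqrt (11), sqrt ( 15), sqrt( 17 ), sqrt( 17 ) ] 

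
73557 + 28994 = 102551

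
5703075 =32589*175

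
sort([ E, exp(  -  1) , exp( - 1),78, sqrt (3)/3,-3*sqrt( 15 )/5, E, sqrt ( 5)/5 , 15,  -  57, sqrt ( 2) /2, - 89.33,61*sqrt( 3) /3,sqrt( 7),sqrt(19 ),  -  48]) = [ - 89.33,  -  57 , - 48, - 3 * sqrt(15 ) /5,exp(  -  1), exp( - 1),sqrt( 5 ) /5,sqrt( 3)/3, sqrt( 2)/2, sqrt(7 ) , E , E, sqrt(19), 15,61*sqrt( 3)/3 , 78]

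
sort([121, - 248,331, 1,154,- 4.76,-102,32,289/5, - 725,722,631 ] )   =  [ - 725,-248, - 102, - 4.76, 1,  32,289/5,121, 154, 331,631,  722]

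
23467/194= 23467/194 = 120.96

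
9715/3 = 3238+1/3 = 3238.33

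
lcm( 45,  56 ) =2520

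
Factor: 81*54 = 4374 = 2^1*3^7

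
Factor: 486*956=2^3*3^5*239^1= 464616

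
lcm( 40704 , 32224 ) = 773376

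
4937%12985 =4937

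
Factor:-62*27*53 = -88722 = -2^1*3^3* 31^1 * 53^1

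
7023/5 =7023/5 = 1404.60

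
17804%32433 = 17804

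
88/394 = 44/197 = 0.22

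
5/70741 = 5/70741 = 0.00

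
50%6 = 2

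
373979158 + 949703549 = 1323682707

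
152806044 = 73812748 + 78993296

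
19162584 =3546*5404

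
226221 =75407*3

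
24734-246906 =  - 222172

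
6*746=4476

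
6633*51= 338283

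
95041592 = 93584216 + 1457376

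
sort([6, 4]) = [4, 6]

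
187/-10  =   - 187/10  =  - 18.70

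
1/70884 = 1/70884 = 0.00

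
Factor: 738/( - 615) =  - 2^1 *3^1 *5^( - 1) = - 6/5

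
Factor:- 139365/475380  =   -2^( - 2)*139^( - 1)*163^1 = - 163/556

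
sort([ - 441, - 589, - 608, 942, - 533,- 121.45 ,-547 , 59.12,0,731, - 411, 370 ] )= [ - 608, - 589,-547, - 533,-441, - 411,-121.45, 0, 59.12,370, 731, 942]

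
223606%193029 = 30577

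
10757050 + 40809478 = 51566528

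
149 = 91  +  58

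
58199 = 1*58199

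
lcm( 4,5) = 20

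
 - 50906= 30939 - 81845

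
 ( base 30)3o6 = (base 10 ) 3426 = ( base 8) 6542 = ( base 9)4626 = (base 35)2rv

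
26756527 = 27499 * 973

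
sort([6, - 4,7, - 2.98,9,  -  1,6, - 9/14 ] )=[-4, -2.98,-1, -9/14  ,  6, 6, 7,9]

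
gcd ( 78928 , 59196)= 19732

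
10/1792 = 5/896 = 0.01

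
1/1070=1/1070 = 0.00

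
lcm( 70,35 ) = 70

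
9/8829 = 1/981 = 0.00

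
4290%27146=4290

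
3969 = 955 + 3014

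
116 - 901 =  - 785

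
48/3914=24/1957 = 0.01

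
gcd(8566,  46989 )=1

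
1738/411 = 1738/411 = 4.23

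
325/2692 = 325/2692 = 0.12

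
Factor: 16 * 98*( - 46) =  - 2^6 * 7^2 * 23^1=-72128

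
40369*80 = 3229520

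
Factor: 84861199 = 1171^1*72469^1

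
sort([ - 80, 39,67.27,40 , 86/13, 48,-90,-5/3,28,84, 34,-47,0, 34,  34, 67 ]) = [ - 90, - 80, - 47, -5/3, 0,86/13,28 , 34, 34,34, 39, 40,  48,  67,67.27,84] 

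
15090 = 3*5030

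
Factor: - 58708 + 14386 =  - 44322 = - 2^1*3^1*83^1*89^1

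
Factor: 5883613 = 227^1*25919^1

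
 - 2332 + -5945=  - 8277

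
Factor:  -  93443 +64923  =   - 28520 = - 2^3*5^1*23^1*31^1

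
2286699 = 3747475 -1460776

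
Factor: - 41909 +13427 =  - 2^1*3^1 *47^1*101^1 = - 28482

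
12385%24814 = 12385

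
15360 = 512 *30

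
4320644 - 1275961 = 3044683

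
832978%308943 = 215092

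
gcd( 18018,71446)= 2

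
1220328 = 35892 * 34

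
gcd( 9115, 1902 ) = 1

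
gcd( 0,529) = 529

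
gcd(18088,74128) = 8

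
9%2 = 1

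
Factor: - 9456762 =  - 2^1* 3^1 * 7^1*225161^1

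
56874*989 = 56248386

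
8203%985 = 323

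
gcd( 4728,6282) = 6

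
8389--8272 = 16661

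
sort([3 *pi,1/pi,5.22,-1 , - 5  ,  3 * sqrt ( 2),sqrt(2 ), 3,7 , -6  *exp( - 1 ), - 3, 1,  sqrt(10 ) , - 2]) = [-5, - 3, -6 * exp( - 1), - 2 , - 1, 1/pi, 1,  sqrt (2),3, sqrt(  10),3*sqrt(2),5.22,  7,3*pi ] 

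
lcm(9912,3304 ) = 9912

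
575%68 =31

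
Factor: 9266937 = 3^1*61^1 * 79^1*641^1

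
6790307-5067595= 1722712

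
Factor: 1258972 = 2^2*11^1*13^1*31^1*71^1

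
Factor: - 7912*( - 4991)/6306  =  2^2 * 3^( - 1) * 7^1 * 23^2*31^1*43^1 * 1051^( - 1) = 19744396/3153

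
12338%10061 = 2277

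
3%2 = 1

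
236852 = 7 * 33836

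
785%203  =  176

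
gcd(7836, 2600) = 4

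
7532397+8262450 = 15794847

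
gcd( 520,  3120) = 520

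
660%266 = 128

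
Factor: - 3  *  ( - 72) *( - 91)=-19656= - 2^3* 3^3*7^1*13^1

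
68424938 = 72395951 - 3971013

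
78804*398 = 31363992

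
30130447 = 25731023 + 4399424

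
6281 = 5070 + 1211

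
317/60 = 5+17/60   =  5.28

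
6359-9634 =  - 3275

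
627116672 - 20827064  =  606289608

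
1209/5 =241 + 4/5 = 241.80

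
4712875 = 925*5095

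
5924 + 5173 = 11097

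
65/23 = 2+19/23 = 2.83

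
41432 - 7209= 34223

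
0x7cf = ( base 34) 1OR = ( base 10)1999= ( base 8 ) 3717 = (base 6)13131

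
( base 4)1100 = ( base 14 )5a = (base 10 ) 80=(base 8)120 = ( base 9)88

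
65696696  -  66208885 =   -  512189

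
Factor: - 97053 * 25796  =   - 2^2* 3^1*11^1*17^1*173^1 * 6449^1=- 2503579188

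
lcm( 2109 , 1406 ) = 4218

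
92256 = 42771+49485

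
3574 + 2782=6356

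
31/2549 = 31/2549 = 0.01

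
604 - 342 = 262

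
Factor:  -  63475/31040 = -12695/6208 = - 2^( - 6) * 5^1*97^( - 1) * 2539^1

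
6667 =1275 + 5392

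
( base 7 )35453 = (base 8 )21700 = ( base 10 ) 9152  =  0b10001111000000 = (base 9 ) 13488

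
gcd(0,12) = 12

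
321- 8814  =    -  8493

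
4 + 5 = 9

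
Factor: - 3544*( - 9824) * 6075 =211508755200 = 2^8* 3^5*5^2*307^1*443^1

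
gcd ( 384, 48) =48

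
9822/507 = 19 + 63/169 = 19.37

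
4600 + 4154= 8754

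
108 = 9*12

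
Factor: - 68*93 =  - 2^2*3^1*17^1*31^1=-6324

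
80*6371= 509680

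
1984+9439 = 11423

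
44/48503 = 44/48503 = 0.00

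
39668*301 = 11940068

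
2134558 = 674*3167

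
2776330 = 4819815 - 2043485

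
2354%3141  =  2354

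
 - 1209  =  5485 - 6694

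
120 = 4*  30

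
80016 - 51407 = 28609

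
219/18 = 73/6 = 12.17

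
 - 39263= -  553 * 71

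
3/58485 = 1/19495  =  0.00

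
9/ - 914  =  - 1 + 905/914 = - 0.01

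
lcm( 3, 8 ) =24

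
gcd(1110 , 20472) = 6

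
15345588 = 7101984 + 8243604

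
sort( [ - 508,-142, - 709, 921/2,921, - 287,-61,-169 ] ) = [ - 709, - 508,-287,  -  169, - 142, - 61,921/2,921] 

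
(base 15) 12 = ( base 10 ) 17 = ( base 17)10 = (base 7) 23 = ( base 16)11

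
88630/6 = 44315/3 = 14771.67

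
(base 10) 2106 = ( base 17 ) 74F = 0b100000111010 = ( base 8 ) 4072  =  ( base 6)13430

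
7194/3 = 2398=2398.00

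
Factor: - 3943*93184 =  - 2^10*7^1 * 13^1 * 3943^1=- 367424512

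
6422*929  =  5966038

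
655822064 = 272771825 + 383050239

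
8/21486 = 4/10743 =0.00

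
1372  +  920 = 2292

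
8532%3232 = 2068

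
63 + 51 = 114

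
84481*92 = 7772252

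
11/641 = 11/641 = 0.02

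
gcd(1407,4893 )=21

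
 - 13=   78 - 91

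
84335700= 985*85620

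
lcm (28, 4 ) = 28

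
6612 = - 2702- - 9314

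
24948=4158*6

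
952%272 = 136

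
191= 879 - 688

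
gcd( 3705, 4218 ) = 57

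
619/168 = 3 + 115/168 = 3.68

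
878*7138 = 6267164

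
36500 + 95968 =132468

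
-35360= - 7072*5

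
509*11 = 5599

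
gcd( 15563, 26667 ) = 1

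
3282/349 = 9 + 141/349= 9.40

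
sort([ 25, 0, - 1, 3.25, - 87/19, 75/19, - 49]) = [ - 49, - 87/19,  -  1, 0,3.25, 75/19,25]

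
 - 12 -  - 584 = 572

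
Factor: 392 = 2^3 * 7^2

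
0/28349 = 0 = 0.00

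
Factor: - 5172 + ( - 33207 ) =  - 3^1*11^1*1163^1 = - 38379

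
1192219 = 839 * 1421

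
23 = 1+22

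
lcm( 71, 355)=355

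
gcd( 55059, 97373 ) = 1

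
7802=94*83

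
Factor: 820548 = 2^2*3^2*23^1 * 991^1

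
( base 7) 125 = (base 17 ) 40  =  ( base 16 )44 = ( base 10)68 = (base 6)152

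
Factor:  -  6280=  - 2^3*5^1*157^1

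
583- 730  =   - 147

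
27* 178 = 4806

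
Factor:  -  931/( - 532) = 7/4 = 2^(  -  2)*7^1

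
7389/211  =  7389/211=35.02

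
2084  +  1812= 3896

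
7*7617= 53319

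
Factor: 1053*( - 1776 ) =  - 1870128 = -2^4*3^5 * 13^1*37^1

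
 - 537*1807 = -970359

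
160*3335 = 533600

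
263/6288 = 263/6288 = 0.04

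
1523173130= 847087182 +676085948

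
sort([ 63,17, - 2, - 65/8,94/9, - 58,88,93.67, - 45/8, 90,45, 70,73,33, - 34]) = [ - 58, - 34, - 65/8, - 45/8, - 2,  94/9,17,33,45, 63,70,73,88,90,93.67]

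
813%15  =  3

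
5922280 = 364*16270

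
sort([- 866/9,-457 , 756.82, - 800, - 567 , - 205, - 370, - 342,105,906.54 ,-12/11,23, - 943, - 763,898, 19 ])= [ - 943, - 800 ,  -  763, - 567,  -  457 ,-370, - 342, - 205 , - 866/9, - 12/11,19,23, 105, 756.82, 898 , 906.54]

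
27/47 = 27/47 = 0.57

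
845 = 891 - 46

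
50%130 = 50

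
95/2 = 47 + 1/2  =  47.50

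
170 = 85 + 85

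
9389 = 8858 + 531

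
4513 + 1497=6010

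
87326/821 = 106 + 300/821 = 106.37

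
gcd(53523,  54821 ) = 1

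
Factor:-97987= - 97987^1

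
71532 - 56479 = 15053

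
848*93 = 78864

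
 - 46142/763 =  - 61 + 401/763  =  -60.47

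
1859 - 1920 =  - 61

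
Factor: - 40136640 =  - 2^6  *3^1*5^1 * 41809^1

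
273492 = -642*(- 426)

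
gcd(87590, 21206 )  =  922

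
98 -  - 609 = 707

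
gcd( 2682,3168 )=18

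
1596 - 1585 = 11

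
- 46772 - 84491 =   -  131263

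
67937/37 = 67937/37 = 1836.14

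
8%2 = 0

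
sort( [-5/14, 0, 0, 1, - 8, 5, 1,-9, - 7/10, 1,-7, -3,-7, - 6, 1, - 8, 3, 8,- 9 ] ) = [ - 9, - 9, - 8, - 8 , - 7, - 7 , - 6 , - 3,-7/10, - 5/14,  0,0, 1,1, 1,  1, 3, 5,8] 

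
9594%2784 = 1242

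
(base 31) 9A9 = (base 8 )21410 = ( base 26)d6o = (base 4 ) 2030020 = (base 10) 8968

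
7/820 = 7/820= 0.01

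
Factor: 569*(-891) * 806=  - 408625074 = - 2^1 *3^4*11^1*13^1*31^1*569^1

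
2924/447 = 6+242/447 =6.54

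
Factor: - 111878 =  - 2^1*13^2*331^1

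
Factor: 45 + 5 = 50 =2^1* 5^2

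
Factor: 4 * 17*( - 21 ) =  - 1428 = -2^2*3^1*7^1*17^1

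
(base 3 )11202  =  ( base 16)80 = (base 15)88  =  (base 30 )48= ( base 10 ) 128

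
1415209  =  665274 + 749935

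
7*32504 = 227528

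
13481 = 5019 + 8462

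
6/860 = 3/430 = 0.01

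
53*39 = 2067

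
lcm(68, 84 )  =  1428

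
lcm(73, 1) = 73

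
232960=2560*91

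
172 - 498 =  - 326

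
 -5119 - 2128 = -7247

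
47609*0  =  0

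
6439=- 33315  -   - 39754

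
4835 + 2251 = 7086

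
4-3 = 1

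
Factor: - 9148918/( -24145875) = 2^1*3^( - 2)*5^( - 3)*13^( - 2)*19^1 *71^1*127^( - 1)*3391^1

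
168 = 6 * 28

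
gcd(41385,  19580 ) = 445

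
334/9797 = 334/9797 = 0.03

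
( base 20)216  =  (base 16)33A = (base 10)826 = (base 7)2260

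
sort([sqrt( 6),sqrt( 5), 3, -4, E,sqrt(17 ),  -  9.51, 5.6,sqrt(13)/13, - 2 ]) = [ - 9.51,-4,-2,sqrt( 13)/13,sqrt(5 ),sqrt (6), E, 3, sqrt( 17 ),5.6 ] 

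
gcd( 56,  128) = 8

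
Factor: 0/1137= 0 = 0^1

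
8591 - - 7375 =15966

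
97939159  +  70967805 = 168906964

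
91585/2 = 45792 + 1/2 = 45792.50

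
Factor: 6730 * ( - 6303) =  - 42419190 = -2^1*3^1 *5^1*11^1*191^1*673^1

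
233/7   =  233/7 = 33.29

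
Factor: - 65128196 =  - 2^2 * 7^1*2326007^1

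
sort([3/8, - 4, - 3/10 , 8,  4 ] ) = [ - 4, - 3/10,3/8, 4,8] 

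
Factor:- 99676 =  - 2^2*24919^1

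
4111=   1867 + 2244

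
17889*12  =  214668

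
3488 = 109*32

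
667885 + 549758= 1217643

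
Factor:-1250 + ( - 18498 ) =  - 19748 = - 2^2 * 4937^1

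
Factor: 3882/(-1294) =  - 3  =  -  3^1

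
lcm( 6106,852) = 36636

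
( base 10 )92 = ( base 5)332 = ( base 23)40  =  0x5C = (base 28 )38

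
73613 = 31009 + 42604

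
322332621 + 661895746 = 984228367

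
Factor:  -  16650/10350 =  - 37/23 = - 23^( - 1)*37^1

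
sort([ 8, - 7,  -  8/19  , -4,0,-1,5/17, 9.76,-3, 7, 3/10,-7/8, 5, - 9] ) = [ - 9 ,-7, - 4,-3, - 1, - 7/8, - 8/19, 0, 5/17,  3/10,5 , 7, 8,  9.76]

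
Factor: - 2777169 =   -  3^1*173^1*5351^1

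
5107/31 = 164  +  23/31  =  164.74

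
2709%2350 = 359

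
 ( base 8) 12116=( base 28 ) 6HI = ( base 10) 5198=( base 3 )21010112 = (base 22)ag6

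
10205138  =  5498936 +4706202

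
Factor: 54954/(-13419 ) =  - 86/21= - 2^1*3^( - 1 )*7^( - 1)*43^1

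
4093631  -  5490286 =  - 1396655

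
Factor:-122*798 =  - 97356 = - 2^2*3^1  *7^1*19^1*61^1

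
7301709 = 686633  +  6615076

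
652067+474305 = 1126372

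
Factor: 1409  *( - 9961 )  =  -7^1*1409^1*1423^1 =- 14035049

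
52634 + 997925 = 1050559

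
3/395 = 3/395 =0.01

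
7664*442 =3387488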